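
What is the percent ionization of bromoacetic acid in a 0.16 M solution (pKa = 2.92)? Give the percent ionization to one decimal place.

8.3%

BrCH2COOH ⇌ BrCH2COO- + H+; let x = [H+] at equilibrium.
Ka = 10^(−2.92) = 1.20 × 10^-3
Solve x² + 0.0012x − 0.000192 = 0 → x = 1.33 × 10^-2 M
% ionization = x/C₀ × 100% = 1.33 × 10^-2/0.16 × 100% = 8.3%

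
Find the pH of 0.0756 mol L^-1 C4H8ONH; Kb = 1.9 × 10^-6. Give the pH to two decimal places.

C4H8ONH + H2O ⇌ C4H8ONH2+ + OH-
From the ICE table, Kb = x²/(0.0756 − x) = 1.9 × 10^-6.
Neglecting x in the denominator: x = √(1.9 × 10^-6 × 0.0756) = 3.79 × 10^-4 M
(x/C₀ = 0.5% < 5%, so the approximation holds.)
pOH = −log(3.79 × 10^-4) = 3.42; pH = 14.00 − 3.42 = 10.58

pH = 10.58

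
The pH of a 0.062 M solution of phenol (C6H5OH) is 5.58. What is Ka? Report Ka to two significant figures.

Ka = 1.1 × 10^-10

[H+] = 10^(-5.58) = 2.63 × 10^-6 M
At equilibrium [HA] = 0.062 − 2.63 × 10^-6 = 6.20 × 10^-2 M
Ka = [H+][A-]/[HA] = (2.63 × 10^-6)² / 6.20 × 10^-2 = 1.1 × 10^-10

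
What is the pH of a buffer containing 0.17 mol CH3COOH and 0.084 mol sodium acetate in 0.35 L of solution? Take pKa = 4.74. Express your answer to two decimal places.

pH = 4.43

Henderson–Hasselbalch: pH = pKa + log([CH3COO-]/[CH3COOH]) = 4.74 + log(0.084/0.17)
pH = 4.74 + (-0.306) = 4.43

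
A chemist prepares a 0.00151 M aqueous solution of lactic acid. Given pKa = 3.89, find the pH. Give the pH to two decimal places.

CH3CH(OH)COOH ⇌ CH3CH(OH)COO- + H+
Ka = 10^(−3.89) = 1.29 × 10^-4
Ka = [H+]²/(0.00151 − [H+]) = 1.29 × 10^-4
The 5% rule fails; solving [H+]² + Ka·[H+] − Ka·C₀ = 0 exactly:
[H+] = [−0.000129 + √(0.000129² + 7.79e-07)]/2 = 3.82 × 10^-4 M
pH = −log(3.82 × 10^-4) = 3.42

pH = 3.42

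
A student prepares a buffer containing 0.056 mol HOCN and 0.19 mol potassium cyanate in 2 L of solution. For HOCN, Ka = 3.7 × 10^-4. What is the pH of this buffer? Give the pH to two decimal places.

pH = 3.96

pKa = −log(3.7 × 10^-4) = 3.432
pH = pKa + log([A⁻]/[HA]) = 3.432 + log(0.19/0.056)
pH = 3.432 + (+0.531) = 3.96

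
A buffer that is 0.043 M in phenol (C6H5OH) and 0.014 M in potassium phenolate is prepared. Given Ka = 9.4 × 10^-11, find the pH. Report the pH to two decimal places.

pH = 9.54

pKa = −log(9.4 × 10^-11) = 10.027
Using pH = pKa + log([base]/[acid]) with [base]/[acid] = 0.014/0.043:
pH = 10.027 + (-0.487) = 9.54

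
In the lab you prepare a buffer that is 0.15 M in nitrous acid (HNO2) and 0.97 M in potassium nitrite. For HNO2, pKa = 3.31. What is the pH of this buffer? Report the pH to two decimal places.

pH = 4.12

Using pH = pKa + log([base]/[acid]) with [base]/[acid] = 0.97/0.15:
pH = 3.31 + (+0.811) = 4.12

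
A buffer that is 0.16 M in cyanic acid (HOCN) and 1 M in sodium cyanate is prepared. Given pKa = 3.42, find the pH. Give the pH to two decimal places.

Using pH = pKa + log([base]/[acid]) with [base]/[acid] = 1/0.16:
pH = 3.42 + (+0.796) = 4.22

pH = 4.22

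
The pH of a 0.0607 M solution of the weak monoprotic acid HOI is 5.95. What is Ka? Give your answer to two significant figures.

Ka = 2.1 × 10^-11

[H+] = 10^(-5.95) = 1.12 × 10^-6 M
At equilibrium [HA] = 0.0607 − 1.12 × 10^-6 = 6.07 × 10^-2 M
Ka = [H+][A-]/[HA] = (1.12 × 10^-6)² / 6.07 × 10^-2 = 2.1 × 10^-11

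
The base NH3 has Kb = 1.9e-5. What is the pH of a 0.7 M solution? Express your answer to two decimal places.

pH = 11.56

NH3 + H2O ⇌ NH4+ + OH-
Kb = [OH-]²/(0.7 − [OH-]) = 1.9 × 10^-5
Since Kb ≪ C₀, [OH-] ≈ √(Kb·C₀) = 3.65 × 10^-3 M.
pOH = 2.44, so pH = 14.00 − pOH = 11.56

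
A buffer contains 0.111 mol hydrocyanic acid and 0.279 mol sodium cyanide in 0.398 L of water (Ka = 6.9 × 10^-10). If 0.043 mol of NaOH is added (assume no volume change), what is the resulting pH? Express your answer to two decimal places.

After neutralization: n(HCN) = 0.068 mol, n(CN-) = 0.322 mol.
pKa = −log(6.9 × 10^-10) = 9.161
pH = pKa + log(n_CN-/n_HCN) = 9.161 + log(0.322/0.068) = 9.161 + (+0.675)

pH = 9.84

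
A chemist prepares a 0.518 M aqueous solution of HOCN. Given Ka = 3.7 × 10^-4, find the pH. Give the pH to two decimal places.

pH = 1.86

HOCN ⇌ OCN- + H+
Let x = [H+] at equilibrium. Ka = x²/(0.518 − x).
Since Ka ≪ C₀, x ≈ √(Ka·C₀) = 1.38 × 10^-2 M.
pH = −log[H+] = −log(1.38 × 10^-2) = 1.86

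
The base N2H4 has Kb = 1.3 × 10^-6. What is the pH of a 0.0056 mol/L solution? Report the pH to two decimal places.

N2H4 + H2O ⇌ N2H5+ + OH-
Kb = [OH-]²/(0.0056 − [OH-]) = 1.3 × 10^-6
Neglecting [OH-] in the denominator: [OH-] = √(1.3 × 10^-6 × 0.0056) = 8.53 × 10^-5 M
([OH-]/C₀ = 1.5% < 5%, so the approximation holds.)
pOH = −log(8.53 × 10^-5) = 4.07; pH = 14.00 − 4.07 = 9.93

pH = 9.93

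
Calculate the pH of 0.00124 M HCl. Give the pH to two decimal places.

pH = 2.91

HCl is a strong acid and dissociates completely, so [H+] = 0.00124 M.
pH = -log(0.00124) = 2.91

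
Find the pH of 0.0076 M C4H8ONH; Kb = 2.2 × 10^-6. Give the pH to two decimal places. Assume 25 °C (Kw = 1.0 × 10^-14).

C4H8ONH + H2O ⇌ C4H8ONH2+ + OH-
Kb = [OH-]²/(0.0076 − [OH-]) = 2.2 × 10^-6
Since Kb ≪ C₀, [OH-] ≈ √(Kb·C₀) = 1.29 × 10^-4 M.
pOH = 3.89, so pH = 14.00 − pOH = 10.11

pH = 10.11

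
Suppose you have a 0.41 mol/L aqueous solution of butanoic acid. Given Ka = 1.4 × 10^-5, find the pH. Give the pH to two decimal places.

pH = 2.62

CH3(CH2)2COOH ⇌ CH3(CH2)2COO- + H+
From the ICE table, Ka = x²/(0.41 − x) = 1.4 × 10^-5.
Neglecting x in the denominator: x = √(1.4 × 10^-5 × 0.41) = 2.40 × 10^-3 M
(x/C₀ = 0.58% < 5%, so the approximation holds.)
pH = −log[H+] = −log(2.40 × 10^-3) = 2.62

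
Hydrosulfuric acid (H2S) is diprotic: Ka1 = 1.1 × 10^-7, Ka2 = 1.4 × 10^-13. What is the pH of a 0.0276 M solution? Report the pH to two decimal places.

pH = 4.26

Ka1 ≫ Ka2, so treat the first dissociation as the only significant source of H+.
Ka1 = x²/(0.0276 − x) = 1.1 × 10^-7
x ≈ √(1.1 × 10^-7 × 0.0276) = 5.51 × 10^-5 M
pH = −log(5.51 × 10^-5) = 4.26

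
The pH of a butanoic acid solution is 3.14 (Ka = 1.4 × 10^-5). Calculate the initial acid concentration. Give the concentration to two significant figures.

[H+] = 10^(-3.14) = 7.24 × 10^-4 M = x
Ka = x²/(C₀ − x) ⇒ C₀ = x + x²/Ka
C₀ = 7.24 × 10^-4 + (7.24 × 10^-4)²/(1.4 × 10^-5) = 3.82 × 10^-2 M

C₀ = 3.8 × 10^-2 M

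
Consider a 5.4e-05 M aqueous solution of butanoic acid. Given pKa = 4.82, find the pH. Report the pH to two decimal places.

CH3(CH2)2COOH ⇌ CH3(CH2)2COO- + H+
Ka = 10^(−4.82) = 1.51 × 10^-5
Ka = [H+]²/(5.4e-05 − [H+]) = 1.51 × 10^-5
Here C₀/Ka ≈ 3.58, so the small-[H+] approximation fails. Use the quadratic:
[H+] = (−Ka + √(Ka² + 4·Ka·C₀))/2 = 2.20 × 10^-5 M
pH = −log(2.20 × 10^-5) = 4.66

pH = 4.66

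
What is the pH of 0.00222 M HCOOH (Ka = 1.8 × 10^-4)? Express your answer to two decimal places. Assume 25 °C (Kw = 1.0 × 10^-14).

HCOOH ⇌ HCOO- + H+
Ka = x²/(0.00222 − x) = 1.8 × 10^-4
Here C₀/Ka ≈ 12.3, so the small-x approximation fails. Use the quadratic:
x = (−Ka + √(Ka² + 4·Ka·C₀))/2 = 5.49 × 10^-4 M
pH = −log(5.49 × 10^-4) = 3.26

pH = 3.26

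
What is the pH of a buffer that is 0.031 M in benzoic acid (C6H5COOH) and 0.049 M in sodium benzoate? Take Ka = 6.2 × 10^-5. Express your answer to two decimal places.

pH = 4.41

pKa = −log(6.2 × 10^-5) = 4.208
pH = pKa + log([A⁻]/[HA]) = 4.208 + log(0.049/0.031)
pH = 4.208 + (+0.199) = 4.41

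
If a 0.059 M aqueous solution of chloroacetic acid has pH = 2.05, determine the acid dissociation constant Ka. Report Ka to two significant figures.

[H+] = 10^(-2.05) = 8.91 × 10^-3 M
At equilibrium [HA] = 0.059 − 8.91 × 10^-3 = 5.01 × 10^-2 M
Ka = [H+][A-]/[HA] = (8.91 × 10^-3)² / 5.01 × 10^-2 = 1.6 × 10^-3

Ka = 1.6 × 10^-3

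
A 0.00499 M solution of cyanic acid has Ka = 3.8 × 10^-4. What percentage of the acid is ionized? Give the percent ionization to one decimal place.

24.0%

HOCN ⇌ OCN- + H+; let x = [H+] at equilibrium.
Ka = x²/(C₀ − x); solving the quadratic gives x = 1.20 × 10^-3 M.
Fraction ionized = 1.20 × 10^-3 / 0.00499 = 0.2405 → 24.0%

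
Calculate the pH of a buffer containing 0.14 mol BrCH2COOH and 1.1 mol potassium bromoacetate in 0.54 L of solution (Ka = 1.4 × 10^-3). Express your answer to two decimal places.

pKa = −log(1.4 × 10^-3) = 2.854
Using pH = pKa + log([base]/[acid]) with [base]/[acid] = 1.1/0.14:
pH = 2.854 + (+0.895) = 3.75

pH = 3.75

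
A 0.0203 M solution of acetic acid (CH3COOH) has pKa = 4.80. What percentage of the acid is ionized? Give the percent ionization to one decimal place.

2.8%

CH3COOH ⇌ CH3COO- + H+; let x = [H+] at equilibrium.
Ka = 10^(−4.80) = 1.58 × 10^-5
x ≈ √(Ka·C₀) = √(1.58 × 10^-5 × 0.0203) = 5.66 × 10^-4 M
Fraction ionized = 5.66 × 10^-4 / 0.0203 = 0.0279 → 2.8%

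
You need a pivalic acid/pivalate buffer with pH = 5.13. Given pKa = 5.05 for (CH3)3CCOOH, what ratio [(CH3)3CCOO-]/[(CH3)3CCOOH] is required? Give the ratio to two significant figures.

pH = pKa + log(r) ⇒ log(r) = 5.13 − 5.05 = +0.08
r = [(CH3)3CCOO-]/[(CH3)3CCOOH] = 10^(+0.08) = 1.2

ratio = 1.2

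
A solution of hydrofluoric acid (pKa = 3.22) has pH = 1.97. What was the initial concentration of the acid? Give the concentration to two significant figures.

[H+] = 10^(-1.97) = 1.07 × 10^-2 M = x
Ka = 10^(−3.22) = 6.03 × 10^-4
Ka = x²/(C₀ − x) ⇒ C₀ = x + x²/Ka
C₀ = 1.07 × 10^-2 + (1.07 × 10^-2)²/(6.03 × 10^-4) = 2.01 × 10^-1 M

C₀ = 2.0 × 10^-1 M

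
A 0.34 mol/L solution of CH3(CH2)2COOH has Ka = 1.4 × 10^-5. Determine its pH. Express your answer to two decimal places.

CH3(CH2)2COOH ⇌ CH3(CH2)2COO- + H+
Ka = [H+]²/(0.34 − [H+]) = 1.4 × 10^-5
Since Ka ≪ C₀, [H+] ≈ √(Ka·C₀) = 2.18 × 10^-3 M.
pH = −log(2.18 × 10^-3) = 2.66

pH = 2.66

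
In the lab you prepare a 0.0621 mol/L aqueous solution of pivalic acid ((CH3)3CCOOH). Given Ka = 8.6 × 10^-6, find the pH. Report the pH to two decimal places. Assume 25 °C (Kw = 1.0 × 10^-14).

(CH3)3CCOOH ⇌ (CH3)3CCOO- + H+
From the ICE table, Ka = [H+]²/(0.0621 − [H+]) = 8.6 × 10^-6.
Neglecting [H+] in the denominator: [H+] = √(8.6 × 10^-6 × 0.0621) = 7.31 × 10^-4 M
Check: 1.2% ionized — well under 5%, approximation valid.
pH = −log(7.31 × 10^-4) = 3.14

pH = 3.14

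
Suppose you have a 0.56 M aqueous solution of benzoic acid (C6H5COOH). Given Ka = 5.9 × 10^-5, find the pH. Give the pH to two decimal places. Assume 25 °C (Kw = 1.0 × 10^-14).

pH = 2.24

C6H5COOH ⇌ C6H5COO- + H+
Let x = [H+] at equilibrium. Ka = x²/(0.56 − x).
Assume x ≪ 0.56: x ≈ √(5.9 × 10^-5 × 0.56) = 5.75 × 10^-3 M
(x/C₀ = 1% < 5%, so the approximation holds.)
pH = −log(5.75 × 10^-3) = 2.24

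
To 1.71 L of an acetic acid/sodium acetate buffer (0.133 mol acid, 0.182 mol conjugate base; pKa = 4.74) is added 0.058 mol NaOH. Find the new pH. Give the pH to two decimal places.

pH = 5.25

After neutralization: n(CH3COOH) = 0.075 mol, n(CH3COO-) = 0.24 mol.
pH = pKa + log([A⁻]/[HA]) = 4.74 + log(0.24/0.075) = 4.74 +0.505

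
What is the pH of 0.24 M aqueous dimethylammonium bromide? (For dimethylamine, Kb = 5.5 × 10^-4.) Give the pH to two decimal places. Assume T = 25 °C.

pH = 5.68

(CH3)2NH2+ is the conjugate acid of the weak base (CH3)2NH.
Ka = Kw/Kb = 1.0×10^-14 / 5.5 × 10^-4 = 1.82 × 10^-11
From the ICE table, Ka = [H+]²/(0.24 − [H+]) = 1.82 × 10^-11.
Neglecting [H+] in the denominator: [H+] = √(1.82 × 10^-11 × 0.24) = 2.09 × 10^-6 M
pH = −log[H+] = −log(2.09 × 10^-6) = 5.68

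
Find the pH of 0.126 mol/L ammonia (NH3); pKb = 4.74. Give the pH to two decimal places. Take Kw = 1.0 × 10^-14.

NH3 + H2O ⇌ NH4+ + OH-
Kb = 10^(−4.74) = 1.82 × 10^-5
From the ICE table, Kb = [OH-]²/(0.126 − [OH-]) = 1.82 × 10^-5.
Since Kb ≪ C₀, [OH-] ≈ √(Kb·C₀) = 1.51 × 10^-3 M.
Check: 1.2% ionized — well under 5%, approximation valid.
pOH = −log(1.51 × 10^-3) = 2.82; pH = 14.00 − 2.82 = 11.18

pH = 11.18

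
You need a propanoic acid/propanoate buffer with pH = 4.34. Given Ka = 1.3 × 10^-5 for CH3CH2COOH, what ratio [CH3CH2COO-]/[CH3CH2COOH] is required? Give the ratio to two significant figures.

pKa = -log(1.3 × 10^-5) = 4.886
pH = pKa + log(r) ⇒ log(r) = 4.34 − 4.886 = -0.546
r = [CH3CH2COO-]/[CH3CH2COOH] = 10^(-0.546) = 0.284

ratio = 0.28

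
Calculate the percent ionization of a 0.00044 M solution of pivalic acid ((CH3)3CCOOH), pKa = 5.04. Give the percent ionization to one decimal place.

13.4%

(CH3)3CCOOH ⇌ (CH3)3CCOO- + H+; let x = [H+] at equilibrium.
Ka = 10^(−5.04) = 9.12 × 10^-6
Solve x² + 9.12e-06x − 4.01e-09 = 0 → x = 5.90 × 10^-5 M
Fraction ionized = 5.90 × 10^-5 / 0.00044 = 0.1341 → 13.4%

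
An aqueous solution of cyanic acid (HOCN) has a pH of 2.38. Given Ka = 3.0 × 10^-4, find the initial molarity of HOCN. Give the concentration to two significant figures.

C₀ = 6.2 × 10^-2 M

[H+] = 10^(-2.38) = 4.17 × 10^-3 M = x
Ka = x²/(C₀ − x) ⇒ C₀ = x + x²/Ka
C₀ = 4.17 × 10^-3 + (4.17 × 10^-3)²/(3.0 × 10^-4) = 6.21 × 10^-2 M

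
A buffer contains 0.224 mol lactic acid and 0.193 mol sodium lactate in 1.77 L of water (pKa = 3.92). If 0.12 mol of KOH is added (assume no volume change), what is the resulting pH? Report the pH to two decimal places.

pH = 4.40

After neutralization: n(CH3CH(OH)COOH) = 0.104 mol, n(CH3CH(OH)COO-) = 0.313 mol.
Henderson–Hasselbalch with mole ratio 0.313/0.104: pH = 3.92 + (+0.479)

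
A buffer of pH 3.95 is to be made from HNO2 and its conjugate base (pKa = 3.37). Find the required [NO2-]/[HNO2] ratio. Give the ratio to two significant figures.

ratio = 3.8

pH = pKa + log(r) ⇒ log(r) = 3.95 − 3.37 = +0.58
r = [NO2-]/[HNO2] = 10^(+0.58) = 3.8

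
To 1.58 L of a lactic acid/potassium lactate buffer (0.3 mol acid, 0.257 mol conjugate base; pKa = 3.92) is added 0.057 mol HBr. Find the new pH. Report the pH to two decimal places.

Added H+ converts CH3CH(OH)COO- to CH3CH(OH)COOH: CH3CH(OH)COOH → 0.357 mol, CH3CH(OH)COO- → 0.2 mol.
Henderson–Hasselbalch with mole ratio 0.2/0.357: pH = 3.92 + (-0.252)

pH = 3.67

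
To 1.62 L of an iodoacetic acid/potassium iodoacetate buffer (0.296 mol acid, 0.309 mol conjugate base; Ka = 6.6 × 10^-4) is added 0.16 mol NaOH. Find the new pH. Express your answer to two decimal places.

pH = 3.72

After neutralization: n(ICH2COOH) = 0.136 mol, n(ICH2COO-) = 0.469 mol.
pKa = −log(6.6 × 10^-4) = 3.180
Henderson–Hasselbalch with mole ratio 0.469/0.136: pH = 3.180 + (+0.538)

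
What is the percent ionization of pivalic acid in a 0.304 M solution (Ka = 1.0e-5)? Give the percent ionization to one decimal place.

0.6%

(CH3)3CCOOH ⇌ (CH3)3CCOO- + H+; let x = [H+] at equilibrium.
x ≈ √(Ka·C₀) = √(1.0 × 10^-5 × 0.304) = 1.74 × 10^-3 M
% ionization = x/C₀ × 100% = 1.74 × 10^-3/0.304 × 100% = 0.6%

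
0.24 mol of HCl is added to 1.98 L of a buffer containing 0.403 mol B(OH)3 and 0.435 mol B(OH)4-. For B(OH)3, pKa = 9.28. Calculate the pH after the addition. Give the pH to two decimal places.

After neutralization: n(B(OH)3) = 0.643 mol, n(B(OH)4-) = 0.195 mol.
pH = pKa + log(n_B(OH)4-/n_B(OH)3) = 9.28 + log(0.195/0.643) = 9.28 + (-0.518)

pH = 8.76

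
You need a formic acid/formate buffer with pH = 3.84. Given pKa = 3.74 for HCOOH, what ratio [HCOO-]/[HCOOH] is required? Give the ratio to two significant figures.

pH = pKa + log(r) ⇒ log(r) = 3.84 − 3.74 = +0.10
r = [HCOO-]/[HCOOH] = 10^(+0.10) = 1.26

ratio = 1.3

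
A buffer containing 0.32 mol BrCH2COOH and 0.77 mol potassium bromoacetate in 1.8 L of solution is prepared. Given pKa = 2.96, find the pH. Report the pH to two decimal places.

pH = pKa + log([A⁻]/[HA]) = 2.96 + log(0.77/0.32)
pH = 2.96 + (+0.381) = 3.34

pH = 3.34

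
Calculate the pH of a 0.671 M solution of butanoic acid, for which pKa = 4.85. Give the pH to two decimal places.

pH = 2.51

CH3(CH2)2COOH ⇌ CH3(CH2)2COO- + H+
Ka = 10^(−4.85) = 1.41 × 10^-5
Ka = x²/(0.671 − x) = 1.41 × 10^-5
Since Ka ≪ C₀, x ≈ √(Ka·C₀) = 3.08 × 10^-3 M.
pH = −log[H+] = −log(3.08 × 10^-3) = 2.51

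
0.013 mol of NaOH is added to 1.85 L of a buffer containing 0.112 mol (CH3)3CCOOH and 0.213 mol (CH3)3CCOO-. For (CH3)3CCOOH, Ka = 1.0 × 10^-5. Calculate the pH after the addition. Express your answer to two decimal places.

OH- converts (CH3)3CCOOH to (CH3)3CCOO-: (CH3)3CCOOH → 0.099 mol, (CH3)3CCOO- → 0.226 mol.
pKa = −log(1.0 × 10^-5) = 5.000
pH = pKa + log(n_(CH3)3CCOO-/n_(CH3)3CCOOH) = 5.000 + log(0.226/0.099) = 5.000 + (+0.358)

pH = 5.36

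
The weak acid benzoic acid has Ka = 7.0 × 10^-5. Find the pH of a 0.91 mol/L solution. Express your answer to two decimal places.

pH = 2.10

C6H5COOH ⇌ C6H5COO- + H+
From the ICE table, Ka = [H+]²/(0.91 − [H+]) = 7.0 × 10^-5.
Neglecting [H+] in the denominator: [H+] = √(7.0 × 10^-5 × 0.91) = 7.98 × 10^-3 M
Check: 0.88% ionized — well under 5%, approximation valid.
pH = −log[H+] = −log(7.98 × 10^-3) = 2.10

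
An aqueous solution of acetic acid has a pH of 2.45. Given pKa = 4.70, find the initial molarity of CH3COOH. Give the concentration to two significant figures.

C₀ = 6.3 × 10^-1 M

[H+] = 10^(-2.45) = 3.55 × 10^-3 M = x
Ka = 10^(−4.70) = 2.00 × 10^-5
Ka = x²/(C₀ − x) ⇒ C₀ = x + x²/Ka
C₀ = 3.55 × 10^-3 + (3.55 × 10^-3)²/(2.00 × 10^-5) = 6.34 × 10^-1 M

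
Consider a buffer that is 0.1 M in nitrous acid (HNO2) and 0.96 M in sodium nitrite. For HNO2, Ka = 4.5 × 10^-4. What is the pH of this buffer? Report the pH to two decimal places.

pKa = −log(4.5 × 10^-4) = 3.347
Henderson–Hasselbalch: pH = pKa + log([NO2-]/[HNO2]) = 3.347 + log(0.96/0.1)
pH = 3.347 + (+0.982) = 4.33

pH = 4.33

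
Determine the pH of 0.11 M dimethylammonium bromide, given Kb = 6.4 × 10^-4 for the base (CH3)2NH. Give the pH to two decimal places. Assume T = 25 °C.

(CH3)2NH2+ is the conjugate acid of the weak base (CH3)2NH.
Ka = Kw/Kb = 1.0×10^-14 / 6.4 × 10^-4 = 1.56 × 10^-11
From the ICE table, Ka = x²/(0.11 − x) = 1.56 × 10^-11.
Since Ka ≪ C₀, x ≈ √(Ka·C₀) = 1.31 × 10^-6 M.
pH = −log[H+] = −log(1.31 × 10^-6) = 5.88

pH = 5.88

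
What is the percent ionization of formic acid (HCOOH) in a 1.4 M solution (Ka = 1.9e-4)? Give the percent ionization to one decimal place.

HCOOH ⇌ HCOO- + H+; let x = [H+] at equilibrium.
x ≈ √(Ka·C₀) = √(1.9 × 10^-4 × 1.4) = 1.63 × 10^-2 M
% ionization = x/C₀ × 100% = 1.63 × 10^-2/1.4 × 100% = 1.2%

1.2%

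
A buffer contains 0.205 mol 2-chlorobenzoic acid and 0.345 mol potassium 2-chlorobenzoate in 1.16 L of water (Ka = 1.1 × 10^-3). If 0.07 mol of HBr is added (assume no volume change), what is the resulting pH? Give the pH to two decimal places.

pH = 2.96

Added H+ converts ClC6H4COO- to ClC6H4COOH: ClC6H4COOH → 0.275 mol, ClC6H4COO- → 0.275 mol.
pKa = −log(1.1 × 10^-3) = 2.959
pH = pKa + log(n_ClC6H4COO-/n_ClC6H4COOH) = 2.959 + log(0.275/0.275) = 2.959 + (+0.000)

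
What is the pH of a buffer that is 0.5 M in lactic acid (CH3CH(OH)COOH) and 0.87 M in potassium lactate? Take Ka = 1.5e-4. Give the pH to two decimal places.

pKa = −log(1.5 × 10^-4) = 3.824
pH = pKa + log([A⁻]/[HA]) = 3.824 + log(0.87/0.5)
pH = 3.824 + (+0.241) = 4.06

pH = 4.06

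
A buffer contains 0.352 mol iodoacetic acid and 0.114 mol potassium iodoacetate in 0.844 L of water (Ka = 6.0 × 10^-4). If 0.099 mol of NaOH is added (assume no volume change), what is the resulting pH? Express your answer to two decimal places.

After neutralization: n(ICH2COOH) = 0.253 mol, n(ICH2COO-) = 0.213 mol.
pKa = −log(6.0 × 10^-4) = 3.222
pH = pKa + log(n_ICH2COO-/n_ICH2COOH) = 3.222 + log(0.213/0.253) = 3.222 + (-0.075)

pH = 3.15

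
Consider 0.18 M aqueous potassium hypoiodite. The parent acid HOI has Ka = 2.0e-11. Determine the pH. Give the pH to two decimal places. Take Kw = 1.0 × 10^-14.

OI- is the conjugate base of the weak acid HOI.
Kb = Kw/Ka = 1.0×10^-14 / 2.0 × 10^-11 = 5.00 × 10^-4
From the ICE table, Kb = [OH-]²/(0.18 − [OH-]) = 5.00 × 10^-4.
[OH-] is not negligible relative to C₀; solve [OH-]² + 0.0005·[OH-] − 9e-05 = 0.
[OH-] = [−0.0005 + √(0.0005² + 0.00036)]/2 = 9.24 × 10^-3 M
pOH = −log(9.24 × 10^-3) = 2.03; pH = 14.00 − 2.03 = 11.97

pH = 11.97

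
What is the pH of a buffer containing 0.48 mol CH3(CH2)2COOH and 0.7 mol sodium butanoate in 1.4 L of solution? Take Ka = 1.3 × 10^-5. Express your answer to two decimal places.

pH = 5.05

pKa = −log(1.3 × 10^-5) = 4.886
Using pH = pKa + log([base]/[acid]) with [base]/[acid] = 0.7/0.48:
pH = 4.886 + (+0.164) = 5.05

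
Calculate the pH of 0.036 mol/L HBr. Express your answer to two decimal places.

pH = 1.44

HBr is a strong acid and dissociates completely, so [H+] = 0.036 M.
pH = -log(0.036) = 1.44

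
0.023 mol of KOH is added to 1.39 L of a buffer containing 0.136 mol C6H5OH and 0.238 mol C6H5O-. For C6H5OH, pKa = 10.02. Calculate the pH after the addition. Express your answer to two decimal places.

OH- converts C6H5OH to C6H5O-: C6H5OH → 0.113 mol, C6H5O- → 0.261 mol.
pH = pKa + log(n_C6H5O-/n_C6H5OH) = 10.02 + log(0.261/0.113) = 10.02 + (+0.364)

pH = 10.38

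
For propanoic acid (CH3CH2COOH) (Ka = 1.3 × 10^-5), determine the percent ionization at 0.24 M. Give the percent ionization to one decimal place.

0.7%

CH3CH2COOH ⇌ CH3CH2COO- + H+; let x = [H+] at equilibrium.
x ≈ √(Ka·C₀) = √(1.3 × 10^-5 × 0.24) = 1.77 × 10^-3 M
% ionization = x/C₀ × 100% = 1.77 × 10^-3/0.24 × 100% = 0.7%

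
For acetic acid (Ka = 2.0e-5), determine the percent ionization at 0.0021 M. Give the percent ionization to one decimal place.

CH3COOH ⇌ CH3COO- + H+; let x = [H+] at equilibrium.
Ka = x²/(C₀ − x); solving the quadratic gives x = 1.95 × 10^-4 M.
Fraction ionized = 1.95 × 10^-4 / 0.0021 = 0.0929 → 9.3%

9.3%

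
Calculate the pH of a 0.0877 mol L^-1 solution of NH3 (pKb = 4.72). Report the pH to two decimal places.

pH = 11.11

NH3 + H2O ⇌ NH4+ + OH-
Kb = 10^(−4.72) = 1.91 × 10^-5
From the ICE table, Kb = [OH-]²/(0.0877 − [OH-]) = 1.91 × 10^-5.
Assume [OH-] ≪ 0.0877: [OH-] ≈ √(1.91 × 10^-5 × 0.0877) = 1.29 × 10^-3 M
([OH-]/C₀ = 1.5% < 5%, so the approximation holds.)
pOH = −log(1.29 × 10^-3) = 2.89; pH = 14.00 − 2.89 = 11.11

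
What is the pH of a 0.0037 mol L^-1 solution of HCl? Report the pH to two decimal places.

pH = 2.43

HCl is a strong acid and dissociates completely, so [H+] = 0.0037 M.
pH = -log(0.0037) = 2.43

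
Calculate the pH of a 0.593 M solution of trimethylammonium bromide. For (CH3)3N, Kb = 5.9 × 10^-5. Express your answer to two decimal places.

(CH3)3NH+ is the conjugate acid of the weak base (CH3)3N.
Ka = Kw/Kb = 1.0×10^-14 / 5.9 × 10^-5 = 1.69 × 10^-10
From the ICE table, Ka = [H+]²/(0.593 − [H+]) = 1.69 × 10^-10.
Neglecting [H+] in the denominator: [H+] = √(1.69 × 10^-10 × 0.593) = 1.00 × 10^-5 M
Check: 0.0017% ionized — well under 5%, approximation valid.
pH = −log(1.00 × 10^-5) = 5.00

pH = 5.00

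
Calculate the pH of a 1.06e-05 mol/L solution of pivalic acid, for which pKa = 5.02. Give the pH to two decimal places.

(CH3)3CCOOH ⇌ (CH3)3CCOO- + H+
Ka = 10^(−5.02) = 9.55 × 10^-6
From the ICE table, Ka = [H+]²/(1.06e-05 − [H+]) = 9.55 × 10^-6.
[H+] is not negligible relative to C₀; solve [H+]² + 9.55e-06·[H+] − 1.01e-10 = 0.
[H+] = [−9.55e-06 + √(9.55e-06² + 4.05e-10)]/2 = 6.36 × 10^-6 M
pH = −log[H+] = −log(6.36 × 10^-6) = 5.20

pH = 5.20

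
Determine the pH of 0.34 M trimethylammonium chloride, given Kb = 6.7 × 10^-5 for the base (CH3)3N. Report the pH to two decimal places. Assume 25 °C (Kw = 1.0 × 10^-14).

pH = 5.15

(CH3)3NH+ is the conjugate acid of the weak base (CH3)3N.
Ka = Kw/Kb = 1.0×10^-14 / 6.7 × 10^-5 = 1.49 × 10^-10
From the ICE table, Ka = [H+]²/(0.34 − [H+]) = 1.49 × 10^-10.
Since Ka ≪ C₀, [H+] ≈ √(Ka·C₀) = 7.12 × 10^-6 M.
pH = −log[H+] = −log(7.12 × 10^-6) = 5.15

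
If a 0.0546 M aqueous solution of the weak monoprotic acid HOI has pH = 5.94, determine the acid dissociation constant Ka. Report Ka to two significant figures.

[H+] = 10^(-5.94) = 1.15 × 10^-6 M
At equilibrium [HA] = 0.0546 − 1.15 × 10^-6 = 5.46 × 10^-2 M
Ka = [H+][A-]/[HA] = (1.15 × 10^-6)² / 5.46 × 10^-2 = 2.4 × 10^-11

Ka = 2.4 × 10^-11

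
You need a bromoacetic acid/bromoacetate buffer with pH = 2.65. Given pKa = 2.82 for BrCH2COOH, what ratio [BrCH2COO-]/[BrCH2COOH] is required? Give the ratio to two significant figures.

ratio = 0.68

pH = pKa + log(r) ⇒ log(r) = 2.65 − 2.82 = -0.17
r = [BrCH2COO-]/[BrCH2COOH] = 10^(-0.17) = 0.676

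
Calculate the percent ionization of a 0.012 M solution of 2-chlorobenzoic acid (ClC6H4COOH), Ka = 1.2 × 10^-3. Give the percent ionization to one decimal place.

27.0%

ClC6H4COOH ⇌ ClC6H4COO- + H+; let x = [H+] at equilibrium.
Solve x² + 0.0012x − 1.44e-05 = 0 → x = 3.24 × 10^-3 M
Fraction ionized = 3.24 × 10^-3 / 0.012 = 0.2700 → 27.0%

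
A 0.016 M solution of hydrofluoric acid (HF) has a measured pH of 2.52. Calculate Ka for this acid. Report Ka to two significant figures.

[H+] = 10^(-2.52) = 3.02 × 10^-3 M
At equilibrium [HA] = 0.016 − 3.02 × 10^-3 = 1.30 × 10^-2 M
Ka = [H+][A-]/[HA] = (3.02 × 10^-3)² / 1.30 × 10^-2 = 7.0 × 10^-4

Ka = 7.0 × 10^-4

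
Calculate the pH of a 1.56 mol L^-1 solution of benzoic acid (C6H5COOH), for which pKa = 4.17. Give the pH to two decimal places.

C6H5COOH ⇌ C6H5COO- + H+
Ka = 10^(−4.17) = 6.76 × 10^-5
Ka = [H+]²/(1.56 − [H+]) = 6.76 × 10^-5
Since Ka ≪ C₀, [H+] ≈ √(Ka·C₀) = 1.03 × 10^-2 M.
([H+]/C₀ = 0.66% < 5%, so the approximation holds.)
pH = −log(1.03 × 10^-2) = 1.99

pH = 1.99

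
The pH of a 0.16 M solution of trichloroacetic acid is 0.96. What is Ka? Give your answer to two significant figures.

Ka = 2.4 × 10^-1

[H+] = 10^(-0.96) = 1.10 × 10^-1 M
At equilibrium [HA] = 0.16 − 1.10 × 10^-1 = 5.00 × 10^-2 M
Ka = [H+][A-]/[HA] = (1.10 × 10^-1)² / 5.00 × 10^-2 = 2.4 × 10^-1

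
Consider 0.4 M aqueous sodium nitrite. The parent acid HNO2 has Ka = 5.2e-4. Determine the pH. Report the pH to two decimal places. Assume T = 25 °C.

NO2- is the conjugate base of the weak acid HNO2.
Kb = Kw/Ka = 1.0×10^-14 / 5.2 × 10^-4 = 1.92 × 10^-11
Let x = [OH-] at equilibrium. Kb = x²/(0.4 − x).
Since Kb ≪ C₀, x ≈ √(Kb·C₀) = 2.77 × 10^-6 M.
pOH = −log(2.77 × 10^-6) = 5.56; pH = 14.00 − 5.56 = 8.44

pH = 8.44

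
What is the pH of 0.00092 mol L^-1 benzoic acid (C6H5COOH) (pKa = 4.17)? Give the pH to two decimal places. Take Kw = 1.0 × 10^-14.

pH = 3.66

C6H5COOH ⇌ C6H5COO- + H+
Ka = 10^(−4.17) = 6.76 × 10^-5
From the ICE table, Ka = [H+]²/(0.00092 − [H+]) = 6.76 × 10^-5.
The 5% rule fails; solving [H+]² + Ka·[H+] − Ka·C₀ = 0 exactly:
[H+] = (−Ka + √(Ka² + 4·Ka·C₀))/2 = 2.18 × 10^-4 M
pH = −log(2.18 × 10^-4) = 3.66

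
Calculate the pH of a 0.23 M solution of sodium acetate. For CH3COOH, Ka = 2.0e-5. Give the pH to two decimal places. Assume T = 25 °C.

CH3COO- is the conjugate base of the weak acid CH3COOH.
Kb = Kw/Ka = 1.0×10^-14 / 2.0 × 10^-5 = 5.00 × 10^-10
Kb = [OH-]²/(0.23 − [OH-]) = 5.00 × 10^-10
Assume [OH-] ≪ 0.23: [OH-] ≈ √(5.00 × 10^-10 × 0.23) = 1.07 × 10^-5 M
pOH = −log(1.07 × 10^-5) = 4.97; pH = 14.00 − 4.97 = 9.03

pH = 9.03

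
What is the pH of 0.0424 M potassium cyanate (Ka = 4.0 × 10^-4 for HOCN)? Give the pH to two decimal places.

pH = 8.01

OCN- is the conjugate base of the weak acid HOCN.
Kb = Kw/Ka = 1.0×10^-14 / 4.0 × 10^-4 = 2.50 × 10^-11
Let x = [OH-] at equilibrium. Kb = x²/(0.0424 − x).
Since Kb ≪ C₀, x ≈ √(Kb·C₀) = 1.03 × 10^-6 M.
pOH = −log(1.03 × 10^-6) = 5.99; pH = 14.00 − 5.99 = 8.01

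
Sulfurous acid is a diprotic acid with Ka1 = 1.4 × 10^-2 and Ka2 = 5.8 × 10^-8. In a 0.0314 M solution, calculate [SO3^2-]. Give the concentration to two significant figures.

First ionization gives [H+] ≈ [HSO3-] = 1.51 × 10^-2 M.
Second step: Ka2 = [H+][SO3^2-]/[HSO3-] ≈ [SO3^2-] (since [H+] ≈ [HSO3-]).
So [SO3^2-] ≈ Ka2.

5.8 × 10^-8 M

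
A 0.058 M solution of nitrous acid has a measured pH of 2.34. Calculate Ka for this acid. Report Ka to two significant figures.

Ka = 3.9 × 10^-4

[H+] = 10^(-2.34) = 4.57 × 10^-3 M
At equilibrium [HA] = 0.058 − 4.57 × 10^-3 = 5.34 × 10^-2 M
Ka = [H+][A-]/[HA] = (4.57 × 10^-3)² / 5.34 × 10^-2 = 3.9 × 10^-4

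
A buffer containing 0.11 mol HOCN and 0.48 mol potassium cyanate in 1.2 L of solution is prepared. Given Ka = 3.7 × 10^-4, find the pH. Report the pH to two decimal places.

pH = 4.07

pKa = −log(3.7 × 10^-4) = 3.432
Henderson–Hasselbalch: pH = pKa + log([OCN-]/[HOCN]) = 3.432 + log(0.48/0.11)
pH = 3.432 + (+0.640) = 4.07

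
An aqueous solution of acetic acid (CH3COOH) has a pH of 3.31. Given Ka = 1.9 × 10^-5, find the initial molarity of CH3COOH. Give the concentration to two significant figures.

[H+] = 10^(-3.31) = 4.90 × 10^-4 M = x
Ka = x²/(C₀ − x) ⇒ C₀ = x + x²/Ka
C₀ = 4.90 × 10^-4 + (4.90 × 10^-4)²/(1.9 × 10^-5) = 1.31 × 10^-2 M

C₀ = 1.3 × 10^-2 M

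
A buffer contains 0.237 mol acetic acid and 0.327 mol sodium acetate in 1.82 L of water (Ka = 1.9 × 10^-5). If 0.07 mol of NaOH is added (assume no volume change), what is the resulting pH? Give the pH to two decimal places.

pH = 5.10

OH- converts CH3COOH to CH3COO-: CH3COOH → 0.167 mol, CH3COO- → 0.397 mol.
pKa = −log(1.9 × 10^-5) = 4.721
pH = pKa + log([A⁻]/[HA]) = 4.721 + log(0.397/0.167) = 4.721 +0.376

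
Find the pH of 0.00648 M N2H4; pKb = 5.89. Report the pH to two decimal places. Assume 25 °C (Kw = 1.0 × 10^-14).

pH = 9.96

N2H4 + H2O ⇌ N2H5+ + OH-
Kb = 10^(−5.89) = 1.29 × 10^-6
From the ICE table, Kb = x²/(0.00648 − x) = 1.29 × 10^-6.
Since Kb ≪ C₀, x ≈ √(Kb·C₀) = 9.14 × 10^-5 M.
pOH = −log(9.14 × 10^-5) = 4.04; pH = 14.00 − 4.04 = 9.96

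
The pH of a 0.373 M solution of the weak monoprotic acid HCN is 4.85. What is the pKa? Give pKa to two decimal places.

pKa = 9.27

[H+] = 10^(-4.85) = 1.41 × 10^-5 M
At equilibrium [HA] = 0.373 − 1.41 × 10^-5 = 3.73 × 10^-1 M
Ka = [H+][A-]/[HA] = (1.41 × 10^-5)² / 3.73 × 10^-1 = 5.33 × 10^-10
pKa = -log(5.33 × 10^-10) = 9.27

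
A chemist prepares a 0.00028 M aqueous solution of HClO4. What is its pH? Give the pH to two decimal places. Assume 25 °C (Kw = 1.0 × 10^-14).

HClO4 is a strong acid and dissociates completely, so [H+] = 0.00028 M.
pH = -log(0.00028) = 3.55

pH = 3.55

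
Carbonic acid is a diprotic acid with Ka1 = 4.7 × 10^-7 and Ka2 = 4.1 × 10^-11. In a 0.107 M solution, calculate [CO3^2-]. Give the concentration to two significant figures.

First ionization gives [H+] ≈ [HCO3-] = 2.24 × 10^-4 M.
Second step: Ka2 = [H+][CO3^2-]/[HCO3-] ≈ [CO3^2-] (since [H+] ≈ [HCO3-]).
So [CO3^2-] ≈ Ka2.

4.1 × 10^-11 M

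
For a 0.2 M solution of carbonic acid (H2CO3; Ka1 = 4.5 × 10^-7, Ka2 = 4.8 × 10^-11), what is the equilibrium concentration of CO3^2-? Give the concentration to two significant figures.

4.8 × 10^-11 M

First ionization gives [H+] ≈ [HCO3-] = 3.00 × 10^-4 M.
Second step: Ka2 = [H+][CO3^2-]/[HCO3-] ≈ [CO3^2-] (since [H+] ≈ [HCO3-]).
So [CO3^2-] ≈ Ka2.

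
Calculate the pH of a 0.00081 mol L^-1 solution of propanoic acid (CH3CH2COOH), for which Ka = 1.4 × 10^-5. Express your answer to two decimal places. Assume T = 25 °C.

pH = 4.00

CH3CH2COOH ⇌ CH3CH2COO- + H+
From the ICE table, Ka = x²/(0.00081 − x) = 1.4 × 10^-5.
x is not negligible relative to C₀; solve x² + 1.4e-05·x − 1.13e-08 = 0.
x = [−1.4e-05 + √(1.4e-05² + 4.54e-08)]/2 = 9.97 × 10^-5 M
pH = −log(9.97 × 10^-5) = 4.00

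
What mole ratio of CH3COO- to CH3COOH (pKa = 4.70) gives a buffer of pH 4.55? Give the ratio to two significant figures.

pH = pKa + log(r) ⇒ log(r) = 4.55 − 4.70 = -0.15
r = [CH3COO-]/[CH3COOH] = 10^(-0.15) = 0.708

ratio = 0.71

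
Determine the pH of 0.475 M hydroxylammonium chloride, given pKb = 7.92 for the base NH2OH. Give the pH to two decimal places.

NH3OH+ is the conjugate acid of the weak base NH2OH.
Kb = 10^(−7.92) = 1.20 × 10^-8
Ka = Kw/Kb = 1.0×10^-14 / 1.20 × 10^-8 = 8.33 × 10^-7
From the ICE table, Ka = x²/(0.475 − x) = 8.33 × 10^-7.
Neglecting x in the denominator: x = √(8.33 × 10^-7 × 0.475) = 6.29 × 10^-4 M
pH = −log(6.29 × 10^-4) = 3.20

pH = 3.20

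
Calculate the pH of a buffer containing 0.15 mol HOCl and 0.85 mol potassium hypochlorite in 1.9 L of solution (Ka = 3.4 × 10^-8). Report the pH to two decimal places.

pH = 8.22

pKa = −log(3.4 × 10^-8) = 7.469
Henderson–Hasselbalch: pH = pKa + log([OCl-]/[HOCl]) = 7.469 + log(0.85/0.15)
pH = 7.469 + (+0.753) = 8.22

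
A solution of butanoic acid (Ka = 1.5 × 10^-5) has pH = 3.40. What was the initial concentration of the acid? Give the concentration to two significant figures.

C₀ = 1.1 × 10^-2 M

[H+] = 10^(-3.40) = 3.98 × 10^-4 M = x
Ka = x²/(C₀ − x) ⇒ C₀ = x + x²/Ka
C₀ = 3.98 × 10^-4 + (3.98 × 10^-4)²/(1.5 × 10^-5) = 1.10 × 10^-2 M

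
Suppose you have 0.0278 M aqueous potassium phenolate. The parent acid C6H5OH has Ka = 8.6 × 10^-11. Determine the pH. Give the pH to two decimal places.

pH = 11.24

C6H5O- is the conjugate base of the weak acid C6H5OH.
Kb = Kw/Ka = 1.0×10^-14 / 8.6 × 10^-11 = 1.16 × 10^-4
From the ICE table, Kb = [OH-]²/(0.0278 − [OH-]) = 1.16 × 10^-4.
The 5% rule fails; solving [OH-]² + Kb·[OH-] − Kb·C₀ = 0 exactly:
[OH-] = [−0.000116 + √(0.000116² + 1.29e-05)]/2 = 1.74 × 10^-3 M
pOH = −log(1.74 × 10^-3) = 2.76; pH = 14.00 − 2.76 = 11.24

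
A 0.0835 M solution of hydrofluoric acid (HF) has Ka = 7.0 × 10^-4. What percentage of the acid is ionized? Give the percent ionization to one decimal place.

HF ⇌ F- + H+; let x = [H+] at equilibrium.
Solve x² + 0.0007x − 5.85e-05 = 0 → x = 7.30 × 10^-3 M
Fraction ionized = 7.30 × 10^-3 / 0.0835 = 0.0874 → 8.7%

8.7%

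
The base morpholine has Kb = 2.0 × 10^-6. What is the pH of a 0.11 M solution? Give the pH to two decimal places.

pH = 10.67

C4H8ONH + H2O ⇌ C4H8ONH2+ + OH-
From the ICE table, Kb = x²/(0.11 − x) = 2.0 × 10^-6.
Assume x ≪ 0.11: x ≈ √(2.0 × 10^-6 × 0.11) = 4.69 × 10^-4 M
Check: 0.43% ionized — well under 5%, approximation valid.
pOH = 3.33, so pH = 14.00 − pOH = 10.67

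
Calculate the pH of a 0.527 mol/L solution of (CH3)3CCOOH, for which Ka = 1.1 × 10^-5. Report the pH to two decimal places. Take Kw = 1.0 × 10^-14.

pH = 2.62

(CH3)3CCOOH ⇌ (CH3)3CCOO- + H+
From the ICE table, Ka = [H+]²/(0.527 − [H+]) = 1.1 × 10^-5.
Neglecting [H+] in the denominator: [H+] = √(1.1 × 10^-5 × 0.527) = 2.41 × 10^-3 M
pH = −log[H+] = −log(2.41 × 10^-3) = 2.62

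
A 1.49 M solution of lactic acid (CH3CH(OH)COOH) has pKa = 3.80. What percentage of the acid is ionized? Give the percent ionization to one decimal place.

1.0%

CH3CH(OH)COOH ⇌ CH3CH(OH)COO- + H+; let x = [H+] at equilibrium.
Ka = 10^(−3.80) = 1.58 × 10^-4
x ≈ √(Ka·C₀) = √(1.58 × 10^-4 × 1.49) = 1.53 × 10^-2 M
Fraction ionized = 1.53 × 10^-2 / 1.49 = 0.0103 → 1.0%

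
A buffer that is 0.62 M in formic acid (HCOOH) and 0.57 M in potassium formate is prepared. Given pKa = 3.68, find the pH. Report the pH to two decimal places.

Using pH = pKa + log([base]/[acid]) with [base]/[acid] = 0.57/0.62:
pH = 3.68 + (-0.037) = 3.64

pH = 3.64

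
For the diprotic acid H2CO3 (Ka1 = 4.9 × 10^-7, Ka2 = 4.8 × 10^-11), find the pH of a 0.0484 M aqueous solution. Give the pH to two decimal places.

pH = 3.81

Ka1 ≫ Ka2, so treat the first dissociation as the only significant source of H+.
Ka1 = x²/(0.0484 − x) = 4.9 × 10^-7
x ≈ √(4.9 × 10^-7 × 0.0484) = 1.54 × 10^-4 M
pH = −log(1.54 × 10^-4) = 3.81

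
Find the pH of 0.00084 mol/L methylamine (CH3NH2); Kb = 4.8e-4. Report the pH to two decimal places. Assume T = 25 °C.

CH3NH2 + H2O ⇌ CH3NH3+ + OH-
Kb = x²/(0.00084 − x) = 4.8 × 10^-4
Here C₀/Kb ≈ 1.75, so the small-x approximation fails. Use the quadratic:
x = (−Kb + √(Kb² + 4·Kb·C₀))/2 = 4.39 × 10^-4 M
pOH = −log(4.39 × 10^-4) = 3.36; pH = 14.00 − 3.36 = 10.64

pH = 10.64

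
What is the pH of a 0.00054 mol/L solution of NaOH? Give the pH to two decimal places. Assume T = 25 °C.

NaOH is a strong base; [OH-] = 0.00054 M.
pOH = -log(0.00054) = 3.27
pH = 14.00 - 3.27 = 10.73

pH = 10.73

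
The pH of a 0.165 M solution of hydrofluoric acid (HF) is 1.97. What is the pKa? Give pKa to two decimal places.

pKa = 3.13

[H+] = 10^(-1.97) = 1.07 × 10^-2 M
At equilibrium [HA] = 0.165 − 1.07 × 10^-2 = 1.54 × 10^-1 M
Ka = [H+][A-]/[HA] = (1.07 × 10^-2)² / 1.54 × 10^-1 = 7.43 × 10^-4
pKa = -log(7.43 × 10^-4) = 3.13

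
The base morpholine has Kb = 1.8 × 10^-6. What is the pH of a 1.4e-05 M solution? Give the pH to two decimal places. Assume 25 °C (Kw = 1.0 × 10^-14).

pH = 8.62

C4H8ONH + H2O ⇌ C4H8ONH2+ + OH-
From the ICE table, Kb = [OH-]²/(1.4e-05 − [OH-]) = 1.8 × 10^-6.
Here C₀/Kb ≈ 7.78, so the small-[OH-] approximation fails. Use the quadratic:
[OH-] = [−1.8e-06 + √(1.8e-06² + 1.01e-10)]/2 = 4.20 × 10^-6 M
pOH = 5.38, so pH = 14.00 − pOH = 8.62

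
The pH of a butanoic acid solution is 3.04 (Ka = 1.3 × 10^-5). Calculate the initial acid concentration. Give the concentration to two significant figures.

C₀ = 6.5 × 10^-2 M

[H+] = 10^(-3.04) = 9.12 × 10^-4 M = x
Ka = x²/(C₀ − x) ⇒ C₀ = x + x²/Ka
C₀ = 9.12 × 10^-4 + (9.12 × 10^-4)²/(1.3 × 10^-5) = 6.49 × 10^-2 M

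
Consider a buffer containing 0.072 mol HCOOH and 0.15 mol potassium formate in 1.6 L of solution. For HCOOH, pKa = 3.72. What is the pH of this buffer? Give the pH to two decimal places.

pH = pKa + log([A⁻]/[HA]) = 3.72 + log(0.15/0.072)
pH = 3.72 + (+0.319) = 4.04

pH = 4.04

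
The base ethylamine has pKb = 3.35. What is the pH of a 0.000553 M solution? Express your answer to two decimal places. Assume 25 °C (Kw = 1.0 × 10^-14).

pH = 10.51

C2H5NH2 + H2O ⇌ C2H5NH3+ + OH-
Kb = 10^(−3.35) = 4.47 × 10^-4
Kb = x²/(0.000553 − x) = 4.47 × 10^-4
Here C₀/Kb ≈ 1.24, so the small-x approximation fails. Use the quadratic:
x = (−Kb + √(Kb² + 4·Kb·C₀))/2 = 3.22 × 10^-4 M
pOH = 3.49, so pH = 14.00 − pOH = 10.51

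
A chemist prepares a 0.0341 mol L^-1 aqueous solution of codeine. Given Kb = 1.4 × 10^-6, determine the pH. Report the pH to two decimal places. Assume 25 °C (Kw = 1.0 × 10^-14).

C18H21NO3 + H2O ⇌ C18H22NO3+ + OH-
Kb = x²/(0.0341 − x) = 1.4 × 10^-6
Since Kb ≪ C₀, x ≈ √(Kb·C₀) = 2.18 × 10^-4 M.
(x/C₀ = 0.64% < 5%, so the approximation holds.)
pOH = 3.66, so pH = 14.00 − pOH = 10.34

pH = 10.34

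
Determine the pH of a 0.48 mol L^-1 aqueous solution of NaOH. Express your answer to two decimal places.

pH = 13.68

NaOH is a strong base; [OH-] = 0.48 M.
pOH = -log(0.48) = 0.32
pH = 14.00 - 0.32 = 13.68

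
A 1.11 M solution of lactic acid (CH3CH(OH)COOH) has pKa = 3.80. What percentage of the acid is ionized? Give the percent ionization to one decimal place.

1.2%

CH3CH(OH)COOH ⇌ CH3CH(OH)COO- + H+; let x = [H+] at equilibrium.
Ka = 10^(−3.80) = 1.58 × 10^-4
x ≈ √(Ka·C₀) = √(1.58 × 10^-4 × 1.11) = 1.32 × 10^-2 M
% ionization = x/C₀ × 100% = 1.32 × 10^-2/1.11 × 100% = 1.2%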